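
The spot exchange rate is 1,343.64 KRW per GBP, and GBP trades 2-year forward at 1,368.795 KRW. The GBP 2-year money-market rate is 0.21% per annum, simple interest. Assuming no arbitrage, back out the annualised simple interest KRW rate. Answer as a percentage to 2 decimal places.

T = 2 years.
F/S = 1368.795/1343.64 = 1.0187215 = (growth of KRW) / (growth of GBP).
GBP growth factor: 1 + 0.0021×2 = 1.004200.
Hence g_KRW = 1.0230001.
(1.0230001 − 1)/T = 0.011500, i.e. 1.15%.

1.15%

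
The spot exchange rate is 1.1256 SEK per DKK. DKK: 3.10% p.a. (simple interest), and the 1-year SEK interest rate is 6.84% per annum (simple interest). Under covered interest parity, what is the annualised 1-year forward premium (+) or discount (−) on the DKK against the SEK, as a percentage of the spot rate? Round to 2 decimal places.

T = 1 year.
CIP forward (SEK per DKK) = 1.1256 × 1.068400/1.031000 = 1.1664317.
Annualised premium = (F − S)/S × (1/T) = (1.1664317 − 1.1256)/1.1256 ÷ 1 = 3.63%.

+3.63%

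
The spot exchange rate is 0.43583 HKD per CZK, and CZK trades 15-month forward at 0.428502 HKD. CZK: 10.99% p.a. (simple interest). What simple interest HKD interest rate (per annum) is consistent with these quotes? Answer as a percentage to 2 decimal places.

T = 15/12 years.
CIP gives F = S · g_HKD/g_CZK, so g_HKD/g_CZK = 0.428502/0.43583 = 0.9831861.
The CZK side grows by 1 + 0.1099×15/12 = 1.137375.
Hence g_HKD = 1.1182513.
(1.1182513 − 1)/T = 0.094601, i.e. 9.46%.

9.46%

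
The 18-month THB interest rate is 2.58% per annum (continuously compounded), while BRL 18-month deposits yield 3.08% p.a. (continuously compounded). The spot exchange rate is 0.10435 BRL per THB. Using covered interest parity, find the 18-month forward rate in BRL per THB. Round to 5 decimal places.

0.10514

T = 18/12 years.
Growth of 1 BRL over T: e^(0.0308×18/12) = 1.0472838.
Growth of 1 THB over T: e^(0.0258×18/12) = 1.0394586.
So F = 0.10435 × 1.0472838 / 1.0394586 = 0.1051356 (BRL/THB).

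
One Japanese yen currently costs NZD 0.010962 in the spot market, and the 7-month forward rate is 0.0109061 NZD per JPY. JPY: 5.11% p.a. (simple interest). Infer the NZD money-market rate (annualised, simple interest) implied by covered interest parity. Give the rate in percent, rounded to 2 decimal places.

4.21%

T = 7/12 years.
CIP gives F = S · g_NZD/g_JPY, so g_NZD/g_JPY = 0.0109061/0.010962 = 0.9949006.
The JPY side grows by 1 + 0.0511×7/12 = 1.0298083.
That pins the NZD growth at 1.0245569.
r = (1.0245569 − 1)/(7/12) = 0.042098 → 4.21%.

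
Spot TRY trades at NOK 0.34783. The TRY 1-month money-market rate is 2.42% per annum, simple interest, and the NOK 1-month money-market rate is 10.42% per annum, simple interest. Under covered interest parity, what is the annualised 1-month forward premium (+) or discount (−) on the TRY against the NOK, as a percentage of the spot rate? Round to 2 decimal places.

+7.98%

T = 1/12 years.
No-arbitrage forward: 0.34783 × 1.0086833 / 1.0020167 = 0.35014418 NOK/TRY.
(F − S)/S ÷ T = (0.35014418 − 0.34783)/0.34783/(1/12) = 0.079838 → 7.98%.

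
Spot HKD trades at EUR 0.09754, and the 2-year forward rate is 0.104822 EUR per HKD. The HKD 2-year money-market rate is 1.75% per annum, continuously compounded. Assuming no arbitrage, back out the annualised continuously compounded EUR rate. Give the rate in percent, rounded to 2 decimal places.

T = 2 years.
F/S = 0.104822/0.09754 = 1.0746566 = (growth of EUR) / (growth of HKD).
The HKD side grows by e^(0.0175×2) = 1.0356197.
Hence g_EUR = 1.1129355.
Take logs: ln 1.1129355 / 2 = 0.053501, so 5.35%.

5.35%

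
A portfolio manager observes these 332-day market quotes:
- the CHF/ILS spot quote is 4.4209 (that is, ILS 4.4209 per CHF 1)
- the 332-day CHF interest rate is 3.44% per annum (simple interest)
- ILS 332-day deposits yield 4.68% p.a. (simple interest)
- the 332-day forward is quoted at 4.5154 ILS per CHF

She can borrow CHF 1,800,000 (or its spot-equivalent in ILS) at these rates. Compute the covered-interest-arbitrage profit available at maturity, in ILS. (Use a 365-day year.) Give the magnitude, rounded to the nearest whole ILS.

ILS 85,669

T = 332/365 years.
Keep in CHF, deliver into the forward: 1,800,000·1.031289863·4.5154 = ILS 8,382,035.25.
Swap to ILS now, deposit: 1,800,000·4.4209·1.042568767 = ILS 8,296,366.07.
The quoted forward overvalues CHF, so borrow ILS, buy CHF at spot, deposit the CHF at 3.44%, and sell the proceeds forward at 4.5154.
The gap between the two covered legs is ILS 85,669.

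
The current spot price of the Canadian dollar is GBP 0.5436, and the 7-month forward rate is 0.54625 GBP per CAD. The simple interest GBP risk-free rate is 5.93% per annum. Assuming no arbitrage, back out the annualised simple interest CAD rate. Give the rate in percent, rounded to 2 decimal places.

5.07%

T = 7/12 years.
By CIP, F/S equals the GBP-to-CAD growth ratio: 0.54625/0.5436 = 1.0048749.
GBP growth factor: 1 + 0.0593×7/12 = 1.0345917.
Hence g_CAD = 1.0295726.
(1.0295726 − 1)/T = 0.050696, i.e. 5.07%.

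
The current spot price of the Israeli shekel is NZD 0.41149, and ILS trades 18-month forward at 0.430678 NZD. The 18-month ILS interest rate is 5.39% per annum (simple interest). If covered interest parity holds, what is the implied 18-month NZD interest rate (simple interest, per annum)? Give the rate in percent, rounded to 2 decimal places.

8.75%

T = 18/12 years.
CIP gives F = S · g_NZD/g_ILS, so g_NZD/g_ILS = 0.430678/0.41149 = 1.0466305.
ILS growth factor: 1 + 0.0539×18/12 = 1.080850.
So the NZD growth factor = 1.1312506.
r = (1.1312506 − 1)/(18/12) = 0.087500 → 8.75%.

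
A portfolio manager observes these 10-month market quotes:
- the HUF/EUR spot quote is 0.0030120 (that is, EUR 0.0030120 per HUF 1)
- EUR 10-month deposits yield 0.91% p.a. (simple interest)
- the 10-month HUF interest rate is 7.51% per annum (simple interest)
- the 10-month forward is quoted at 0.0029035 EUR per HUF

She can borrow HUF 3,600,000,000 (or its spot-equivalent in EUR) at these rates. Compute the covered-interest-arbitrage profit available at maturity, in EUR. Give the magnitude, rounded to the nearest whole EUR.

EUR 181,331

T = 10/12 years.
Invest the HUF and cover forward: 3,600,000,000 × 1.0625833333 × 0.0029035 = EUR 11,106,758.55.
Convert at spot and invest in EUR: 3,600,000,000 × 0.0030120 × 1.0075833333 = EUR 10,925,427.60.
The quoted forward overvalues HUF, so borrow EUR, buy HUF at spot, deposit the HUF at 7.51%, and sell the proceeds forward at 0.0029035.
Profit = 11,106,758.55 − 10,925,427.60 = EUR 181,331.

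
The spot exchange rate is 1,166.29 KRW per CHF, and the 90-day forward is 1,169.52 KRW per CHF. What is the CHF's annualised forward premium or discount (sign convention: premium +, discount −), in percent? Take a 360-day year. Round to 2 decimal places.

+1.11%

T = 90/360 years.
(F − S)/S = (1169.52 − 1166.29)/1166.29 = 0.0027695.
Annualise by dividing by T: 0.0027695 / (90/360) = 0.011078 → 1.11%.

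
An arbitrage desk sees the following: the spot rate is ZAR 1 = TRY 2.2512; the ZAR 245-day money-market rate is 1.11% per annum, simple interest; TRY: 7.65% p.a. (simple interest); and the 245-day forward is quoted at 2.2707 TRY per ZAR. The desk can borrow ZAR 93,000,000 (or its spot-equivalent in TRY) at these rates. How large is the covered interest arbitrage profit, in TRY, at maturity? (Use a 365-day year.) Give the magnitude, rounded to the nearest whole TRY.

TRY 7,363,676

T = 245/365 years.
Invest the ZAR and cover forward: 93,000,000 × 1.00745068493 × 2.2707 = TRY 212,748,499.14.
Convert at spot and invest in TRY: 93,000,000 × 2.2512 × 1.05134931507 = TRY 220,112,174.76.
The quoted forward undervalues ZAR, so borrow ZAR, convert to TRY at spot, deposit the TRY at 7.65%, and buy ZAR forward at 2.2707 to cover the loan.
Profit = 220,112,174.76 − 212,748,499.14 = TRY 7,363,676.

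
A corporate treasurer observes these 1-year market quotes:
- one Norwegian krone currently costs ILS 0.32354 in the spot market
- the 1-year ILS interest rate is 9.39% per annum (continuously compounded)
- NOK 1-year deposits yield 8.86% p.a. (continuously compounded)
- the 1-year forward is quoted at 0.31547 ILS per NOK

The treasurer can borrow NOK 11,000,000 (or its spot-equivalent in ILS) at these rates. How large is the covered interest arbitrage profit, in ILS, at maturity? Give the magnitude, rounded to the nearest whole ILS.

ILS 117,659

T = 1 year.
Invest the NOK and cover forward: 11,000,000 × 1.092643511 × 0.31547 = ILS 3,791,658.73.
Convert at spot and invest in ILS: 11,000,000 × 0.32354 × 1.098449895 = ILS 3,909,317.27.
The quoted forward undervalues NOK, so borrow NOK, convert to ILS at spot, deposit the ILS at 9.39%, and buy NOK forward at 0.31547 to cover the loan.
Profit = 3,909,317.27 − 3,791,658.73 = ILS 117,659.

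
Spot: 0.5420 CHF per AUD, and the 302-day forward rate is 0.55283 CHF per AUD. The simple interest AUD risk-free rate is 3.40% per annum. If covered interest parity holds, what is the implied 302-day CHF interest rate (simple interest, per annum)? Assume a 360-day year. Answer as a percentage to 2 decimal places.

5.85%

T = 302/360 years.
F/S = 0.55283/0.542 = 1.0199815 = (growth of CHF) / (growth of AUD).
AUD growth factor: 1 + 0.0340×302/360 = 1.0285222.
That pins the CHF growth at 1.0490736.
r = (1.0490736 − 1)/(302/360) = 0.058498 → 5.85%.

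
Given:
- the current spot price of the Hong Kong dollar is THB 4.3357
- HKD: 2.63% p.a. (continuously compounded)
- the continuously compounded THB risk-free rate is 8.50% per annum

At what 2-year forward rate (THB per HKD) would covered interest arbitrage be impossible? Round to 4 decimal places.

T = 2 years.
THB growth factor: e^(0.0850×2) = 1.1853049.
HKD growth factor: e^(0.0263×2) = 1.054008.
So F = 4.3357 × 1.1853049 / 1.054008 = 4.875795 (THB/HKD).

4.8758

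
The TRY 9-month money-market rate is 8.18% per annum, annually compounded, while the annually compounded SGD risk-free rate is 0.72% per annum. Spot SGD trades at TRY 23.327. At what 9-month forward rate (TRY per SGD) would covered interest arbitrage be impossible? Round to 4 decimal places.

24.6112

T = 9/12 years.
TRY accumulates by (1 + 0.0818)^(9/12) = 1.06074314.
SGD growth factor: (1 + 0.0072)^(9/12) = 1.00539515.
So F = 23.327 × 1.06074314 / 1.00539515 = 24.611174 (TRY/SGD).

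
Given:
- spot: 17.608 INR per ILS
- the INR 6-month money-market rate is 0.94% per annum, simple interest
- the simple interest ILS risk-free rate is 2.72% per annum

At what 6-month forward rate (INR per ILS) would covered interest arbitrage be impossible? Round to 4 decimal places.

T = 6/12 years.
INR accumulates by 1 + 0.0094×6/12 = 1.004700.
ILS growth factor: 1 + 0.0272×6/12 = 1.013600.
Forward (INR per ILS) = 17.608 × 1.004700 / 1.013600 = 17.453391.

17.4534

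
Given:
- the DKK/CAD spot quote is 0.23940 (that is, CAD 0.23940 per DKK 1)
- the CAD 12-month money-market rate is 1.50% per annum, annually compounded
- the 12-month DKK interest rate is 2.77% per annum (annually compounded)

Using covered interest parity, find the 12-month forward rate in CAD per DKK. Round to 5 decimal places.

0.23644

T = 1 year.
Growth of 1 CAD over T: (1 + 0.0150)^1 = 1.015000.
Growth of 1 DKK over T: (1 + 0.0277)^1 = 1.027700.
So F = 0.2394 × 1.015000 / 1.027700 = 0.2364416 (CAD/DKK).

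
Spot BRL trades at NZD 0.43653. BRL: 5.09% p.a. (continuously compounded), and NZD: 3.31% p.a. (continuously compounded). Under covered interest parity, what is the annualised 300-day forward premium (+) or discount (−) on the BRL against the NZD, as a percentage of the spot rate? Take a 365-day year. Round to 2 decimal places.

-1.77%

T = 300/365 years.
CIP forward (NZD per BRL) = 0.43653 × 1.0275789/1.0427231 = 0.43018997.
Annualised premium = (F − S)/S × (1/T) = (0.43018997 − 0.43653)/0.43653 ÷ (300/365) = -1.77%.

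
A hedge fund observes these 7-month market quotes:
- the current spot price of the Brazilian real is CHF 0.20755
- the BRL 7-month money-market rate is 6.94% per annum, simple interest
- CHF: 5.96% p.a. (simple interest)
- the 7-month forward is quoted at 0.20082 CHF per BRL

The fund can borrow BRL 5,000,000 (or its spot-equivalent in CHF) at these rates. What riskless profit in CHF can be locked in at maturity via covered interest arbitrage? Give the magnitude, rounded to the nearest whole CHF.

T = 7/12 years.
Invest the BRL and cover forward: 5,000,000 × 1.040483333 × 0.20082 = CHF 1,044,749.31.
Convert at spot and invest in CHF: 5,000,000 × 0.20755 × 1.034766667 = CHF 1,073,829.11.
The quoted forward undervalues BRL, so borrow BRL, convert to CHF at spot, deposit the CHF at 5.96%, and buy BRL forward at 0.20082 to cover the loan.
Arbitrage profit = |1,044,749.31 − 1,073,829.11| = CHF 29,080.

CHF 29,080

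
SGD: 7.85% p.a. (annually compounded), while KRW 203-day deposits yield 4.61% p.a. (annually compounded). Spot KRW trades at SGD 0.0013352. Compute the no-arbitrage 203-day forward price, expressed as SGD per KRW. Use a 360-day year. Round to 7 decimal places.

0.0013584

T = 203/360 years.
SGD growth factor: (1 + 0.0785)^(203/360) = 1.0435348.
KRW growth factor: (1 + 0.0461)^(203/360) = 1.0257396.
CIP: F = S · (grow SGD)/(grow KRW) = 0.0013352 × 1.0435348/1.0257396 = 0.001358364 SGD per KRW.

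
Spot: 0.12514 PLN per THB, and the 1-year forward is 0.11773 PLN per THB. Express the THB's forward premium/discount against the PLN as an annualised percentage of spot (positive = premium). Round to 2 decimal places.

T = 1 year.
THB trades forward at -5.92137% vs spot over the period.
Per annum: -0.0592137 / 1 = -0.059214 = -5.92%.

-5.92%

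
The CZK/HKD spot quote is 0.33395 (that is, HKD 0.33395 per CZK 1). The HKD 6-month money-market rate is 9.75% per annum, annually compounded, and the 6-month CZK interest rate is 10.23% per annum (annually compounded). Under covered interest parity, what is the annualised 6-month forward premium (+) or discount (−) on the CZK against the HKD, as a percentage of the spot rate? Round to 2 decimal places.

T = 6/12 years.
CIP forward (HKD per CZK) = 0.33395 × 1.0476163/1.0499048 = 0.33322208.
Annualised premium = (F − S)/S × (1/T) = (0.33322208 − 0.33395)/0.33395 ÷ (6/12) = -0.44%.

-0.44%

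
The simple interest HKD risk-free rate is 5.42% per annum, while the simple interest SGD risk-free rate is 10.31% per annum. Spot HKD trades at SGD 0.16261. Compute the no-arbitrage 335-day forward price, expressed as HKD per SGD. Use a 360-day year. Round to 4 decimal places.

5.8943

T = 335/360 years.
SGD accumulates by 1 + 0.1031×335/360 = 1.0959403.
Growth of 1 HKD over T: 1 + 0.0542×335/360 = 1.0504361.
CIP: F = S · (grow SGD)/(grow HKD) = 0.16261 × 1.0959403/1.0504361 = 0.1696542 SGD per HKD.
Invert for HKD per SGD: 1 / 0.1696542 = 5.8943.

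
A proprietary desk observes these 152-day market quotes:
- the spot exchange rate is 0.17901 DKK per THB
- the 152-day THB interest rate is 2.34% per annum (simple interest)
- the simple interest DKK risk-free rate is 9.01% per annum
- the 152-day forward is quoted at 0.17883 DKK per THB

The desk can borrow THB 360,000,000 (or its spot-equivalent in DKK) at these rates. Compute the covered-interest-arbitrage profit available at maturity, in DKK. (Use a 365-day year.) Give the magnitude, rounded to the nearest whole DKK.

T = 152/365 years.
Invest the THB and cover forward: 360,000,000 × 1.0097446575 × 0.17883 = DKK 65,006,149.36.
Convert at spot and invest in DKK: 360,000,000 × 0.17901 × 1.0375210959 = DKK 66,861,594.50.
The quoted forward undervalues THB, so borrow THB, convert to DKK at spot, deposit the DKK at 9.01%, and buy THB forward at 0.17883 to cover the loan.
Profit = 66,861,594.50 − 65,006,149.36 = DKK 1,855,445.

DKK 1,855,445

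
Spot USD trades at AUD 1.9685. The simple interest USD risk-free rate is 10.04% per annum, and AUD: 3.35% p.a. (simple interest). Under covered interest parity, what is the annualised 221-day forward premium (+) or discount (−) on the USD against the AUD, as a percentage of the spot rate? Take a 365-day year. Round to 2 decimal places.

T = 221/365 years.
No-arbitrage forward: 1.9685 × 1.0202836 / 1.0607901 = 1.8933324 AUD/USD.
Annualised premium = (F − S)/S × (1/T) = (1.8933324 − 1.9685)/1.9685 ÷ (221/365) = -6.31%.

-6.31%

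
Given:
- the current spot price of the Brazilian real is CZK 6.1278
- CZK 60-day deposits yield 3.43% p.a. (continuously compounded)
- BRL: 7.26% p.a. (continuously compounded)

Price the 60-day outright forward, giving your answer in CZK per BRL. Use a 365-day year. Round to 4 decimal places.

6.0893

T = 60/365 years.
Growth of 1 CZK over T: e^(0.0343×60/365) = 1.0056543.
Growth of 1 BRL over T: e^(0.0726×60/365) = 1.0120057.
Forward (CZK per BRL) = 6.1278 × 1.0056543 / 1.0120057 = 6.089342.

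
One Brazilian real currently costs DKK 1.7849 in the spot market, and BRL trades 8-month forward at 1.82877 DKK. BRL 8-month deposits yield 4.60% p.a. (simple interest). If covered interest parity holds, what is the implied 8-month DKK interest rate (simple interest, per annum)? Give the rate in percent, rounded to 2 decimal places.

T = 8/12 years.
F/S = 1.82877/1.7849 = 1.0245784 = (growth of DKK) / (growth of BRL).
The BRL side grows by 1 + 0.0460×8/12 = 1.0306667.
So the DKK growth factor = 1.0559988.
(1.0559988 − 1)/T = 0.083998, i.e. 8.40%.

8.40%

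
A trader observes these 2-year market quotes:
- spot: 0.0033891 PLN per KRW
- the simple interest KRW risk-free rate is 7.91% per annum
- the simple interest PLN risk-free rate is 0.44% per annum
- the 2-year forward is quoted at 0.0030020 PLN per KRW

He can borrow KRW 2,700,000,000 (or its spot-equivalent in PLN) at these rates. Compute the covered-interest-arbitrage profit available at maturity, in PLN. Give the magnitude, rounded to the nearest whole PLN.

PLN 156,579

T = 2 years.
Keep in KRW, deliver into the forward: 2,700,000,000·1.158200·0.0030020 = PLN 9,387,674.28.
Swap to PLN now, deposit: 2,700,000,000·0.0033891·1.008800 = PLN 9,231,095.02.
The quoted forward overvalues KRW, so borrow PLN, buy KRW at spot, deposit the KRW at 7.91%, and sell the proceeds forward at 0.0030020.
The gap between the two covered legs is PLN 156,579.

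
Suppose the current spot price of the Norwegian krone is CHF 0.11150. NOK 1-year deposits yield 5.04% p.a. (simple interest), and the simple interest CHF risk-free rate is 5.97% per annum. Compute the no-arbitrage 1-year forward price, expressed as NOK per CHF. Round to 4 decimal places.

T = 1 year.
CHF accumulates by 1 + 0.0597×1 = 1.059700.
NOK accumulates by 1 + 0.0504×1 = 1.050400.
Forward (CHF per NOK) = 0.1115 × 1.059700 / 1.050400 = 0.1124872.
Invert for NOK per CHF: 1 / 0.1124872 = 8.8899.

8.8899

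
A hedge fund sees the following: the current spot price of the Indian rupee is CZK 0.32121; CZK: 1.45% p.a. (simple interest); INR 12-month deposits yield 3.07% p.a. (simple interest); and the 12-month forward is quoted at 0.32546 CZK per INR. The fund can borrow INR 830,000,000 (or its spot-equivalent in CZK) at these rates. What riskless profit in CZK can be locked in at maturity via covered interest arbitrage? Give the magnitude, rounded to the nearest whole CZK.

CZK 7,954,784

T = 1 year.
Keep in INR, deliver into the forward: 830,000,000·1.030700·0.32546 = CZK 278,424,846.26.
Swap to CZK now, deposit: 830,000,000·0.32121·1.014500 = CZK 270,470,062.35.
The quoted forward overvalues INR, so borrow CZK, buy INR at spot, deposit the INR at 3.07%, and sell the proceeds forward at 0.32546.
Profit = 278,424,846.26 − 270,470,062.35 = CZK 7,954,784.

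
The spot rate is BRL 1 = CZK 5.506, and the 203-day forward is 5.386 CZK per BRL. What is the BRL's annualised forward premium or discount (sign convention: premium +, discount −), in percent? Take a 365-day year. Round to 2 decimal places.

T = 203/365 years.
(F − S)/S = (5.386 − 5.506)/5.506 = -0.0217944.
Annualise by dividing by T: -0.0217944 / (203/365) = -0.039187 → -3.92%.

-3.92%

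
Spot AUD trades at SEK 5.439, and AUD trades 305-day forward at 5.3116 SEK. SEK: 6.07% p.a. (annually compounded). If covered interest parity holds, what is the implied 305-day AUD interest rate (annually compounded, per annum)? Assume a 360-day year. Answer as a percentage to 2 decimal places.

9.08%

T = 305/360 years.
F/S = 5.3116/5.439 = 0.9765766 = (growth of SEK) / (growth of AUD).
SEK growth factor: (1 + 0.0607)^(305/360) = 1.0511933.
That pins the AUD growth at 1.0764064.
r = 1.0764064^(360/305) − 1 = 0.090793 → 9.08%.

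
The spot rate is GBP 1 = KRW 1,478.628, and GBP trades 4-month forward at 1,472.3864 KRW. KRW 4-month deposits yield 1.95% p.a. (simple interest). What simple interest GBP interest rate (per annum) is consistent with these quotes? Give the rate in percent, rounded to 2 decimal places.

3.23%

T = 4/12 years.
F/S = 1472.3864/1478.628 = 0.9957788 = (growth of KRW) / (growth of GBP).
The KRW side grows by 1 + 0.0195×4/12 = 1.006500.
That pins the GBP growth at 1.0107666.
r = (1.0107666 − 1)/(4/12) = 0.032300 → 3.23%.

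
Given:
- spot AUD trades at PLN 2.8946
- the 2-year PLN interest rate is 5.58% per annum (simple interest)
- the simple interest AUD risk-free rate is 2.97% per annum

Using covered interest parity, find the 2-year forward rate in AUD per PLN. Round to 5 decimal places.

0.32925

T = 2 years.
PLN growth factor: 1 + 0.0558×2 = 1.111600.
Growth of 1 AUD over T: 1 + 0.0297×2 = 1.059400.
CIP: F = S · (grow PLN)/(grow AUD) = 2.8946 × 1.111600/1.059400 = 3.037226 PLN per AUD.
Quoted the other way: 1/3.037226 = 0.32925 AUD per PLN.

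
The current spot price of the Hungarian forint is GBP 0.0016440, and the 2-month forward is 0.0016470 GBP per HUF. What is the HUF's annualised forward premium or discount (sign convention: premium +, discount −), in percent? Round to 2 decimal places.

+1.09%

T = 2/12 years.
(F − S)/S = (0.0016470 − 0.001644)/0.001644 = 0.0018248.
Annualise by dividing by T: 0.0018248 / (2/12) = 0.010949 → 1.09%.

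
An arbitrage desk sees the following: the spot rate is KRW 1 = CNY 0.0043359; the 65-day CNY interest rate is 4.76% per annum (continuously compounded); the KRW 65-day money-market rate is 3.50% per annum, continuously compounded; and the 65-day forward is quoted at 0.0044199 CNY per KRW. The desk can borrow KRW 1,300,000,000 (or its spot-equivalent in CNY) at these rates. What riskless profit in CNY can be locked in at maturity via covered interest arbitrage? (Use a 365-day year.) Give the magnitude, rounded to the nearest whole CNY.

CNY 97,142

T = 65/365 years.
Route A — deposit KRW, sell forward: 1,300,000,000 × 1.006252342 × 0.0044199 = CNY 5,781,795.14.
Route B — convert at spot, deposit CNY: 1,300,000,000 × 0.0043359 × 1.008512741 = CNY 5,684,653.51.
The quoted forward overvalues KRW, so borrow CNY, buy KRW at spot, deposit the KRW at 3.50%, and sell the proceeds forward at 0.0044199.
Arbitrage profit = |5,781,795.14 − 5,684,653.51| = CNY 97,142.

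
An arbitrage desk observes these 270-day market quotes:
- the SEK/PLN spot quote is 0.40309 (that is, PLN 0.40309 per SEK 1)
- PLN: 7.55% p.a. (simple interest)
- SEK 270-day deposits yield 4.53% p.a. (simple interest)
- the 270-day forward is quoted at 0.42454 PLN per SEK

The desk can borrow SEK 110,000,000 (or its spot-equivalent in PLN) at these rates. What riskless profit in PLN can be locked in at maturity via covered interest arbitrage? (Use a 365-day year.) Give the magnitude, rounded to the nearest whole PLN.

PLN 1,448,025

T = 270/365 years.
Invest the SEK and cover forward: 110,000,000 × 1.033509589 × 0.42454 = PLN 48,264,277.70.
Convert at spot and invest in PLN: 110,000,000 × 0.40309 × 1.0558493151 = PLN 46,816,253.05.
The quoted forward overvalues SEK, so borrow PLN, buy SEK at spot, deposit the SEK at 4.53%, and sell the proceeds forward at 0.42454.
Profit = 48,264,277.70 − 46,816,253.05 = PLN 1,448,025.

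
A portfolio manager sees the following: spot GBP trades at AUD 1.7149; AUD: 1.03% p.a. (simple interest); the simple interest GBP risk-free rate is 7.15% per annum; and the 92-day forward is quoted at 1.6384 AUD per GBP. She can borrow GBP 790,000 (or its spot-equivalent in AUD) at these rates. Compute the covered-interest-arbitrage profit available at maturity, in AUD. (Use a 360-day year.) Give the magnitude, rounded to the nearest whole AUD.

T = 92/360 years.
Keep in GBP, deliver into the forward: 790,000·1.018272222·1.6384 = AUD 1,317,986.39.
Swap to AUD now, deposit: 790,000·1.7149·1.002632222 = AUD 1,358,337.06.
The quoted forward undervalues GBP, so borrow GBP, convert to AUD at spot, deposit the AUD at 1.03%, and buy GBP forward at 1.6384 to cover the loan.
Arbitrage profit = |1,317,986.39 − 1,358,337.06| = AUD 40,351.

AUD 40,351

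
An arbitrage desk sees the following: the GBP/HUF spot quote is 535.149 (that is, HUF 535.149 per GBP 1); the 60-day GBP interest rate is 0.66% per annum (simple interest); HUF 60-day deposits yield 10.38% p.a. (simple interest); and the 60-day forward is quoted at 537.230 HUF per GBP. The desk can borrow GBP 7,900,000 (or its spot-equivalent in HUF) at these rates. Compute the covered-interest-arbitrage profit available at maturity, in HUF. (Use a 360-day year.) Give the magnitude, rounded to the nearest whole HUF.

T = 60/360 years.
Invest the GBP and cover forward: 7,900,000 × 1.001100 × 537.230 = HUF 4,248,785,528.70.
Convert at spot and invest in HUF: 7,900,000 × 535.149 × 1.017300 = HUF 4,300,815,913.83.
The quoted forward undervalues GBP, so borrow GBP, convert to HUF at spot, deposit the HUF at 10.38%, and buy GBP forward at 537.230 to cover the loan.
Profit = 4,300,815,913.83 − 4,248,785,528.70 = HUF 52,030,385.

HUF 52,030,385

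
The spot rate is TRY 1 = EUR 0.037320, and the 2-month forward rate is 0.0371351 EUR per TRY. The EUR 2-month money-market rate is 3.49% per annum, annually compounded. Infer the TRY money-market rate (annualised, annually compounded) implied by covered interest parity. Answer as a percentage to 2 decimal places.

6.62%

T = 2/12 years.
By CIP, F/S equals the EUR-to-TRY growth ratio: 0.0371351/0.03732 = 0.9950456.
The EUR side grows by (1 + 0.0349)^(2/12) = 1.0057338.
So the TRY growth factor = 1.0107414.
Annualise: 1.0107414^(12/2) − 1 = 0.066204 = 6.62%.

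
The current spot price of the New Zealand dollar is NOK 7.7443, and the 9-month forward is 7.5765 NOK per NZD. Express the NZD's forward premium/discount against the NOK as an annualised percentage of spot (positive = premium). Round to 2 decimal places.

T = 9/12 years.
NZD trades forward at -2.16675% vs spot over the period.
Annualise by dividing by T: -0.0216675 / (9/12) = -0.028890 → -2.89%.

-2.89%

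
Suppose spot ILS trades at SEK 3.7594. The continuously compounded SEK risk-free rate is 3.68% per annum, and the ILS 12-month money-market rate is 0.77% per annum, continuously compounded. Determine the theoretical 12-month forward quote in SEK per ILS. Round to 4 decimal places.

T = 1 year.
Growth of 1 SEK over T: e^(0.0368×1) = 1.0374855.
Growth of 1 ILS over T: e^(0.0077×1) = 1.0077297.
So F = 3.7594 × 1.0374855 / 1.0077297 = 3.870406 (SEK/ILS).

3.8704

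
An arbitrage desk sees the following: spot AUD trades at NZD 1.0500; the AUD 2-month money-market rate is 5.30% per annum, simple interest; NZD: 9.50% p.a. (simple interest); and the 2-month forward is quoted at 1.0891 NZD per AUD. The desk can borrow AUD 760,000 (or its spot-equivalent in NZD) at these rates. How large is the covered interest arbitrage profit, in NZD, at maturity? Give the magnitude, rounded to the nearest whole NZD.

NZD 24,392

T = 2/12 years.
Route A — deposit AUD, sell forward: 760,000 × 1.00883333 × 1.0891 = NZD 835,027.49.
Route B — convert at spot, deposit NZD: 760,000 × 1.0500 × 1.01583333 = NZD 810,635.00.
The quoted forward overvalues AUD, so borrow NZD, buy AUD at spot, deposit the AUD at 5.30%, and sell the proceeds forward at 1.0891.
Arbitrage profit = |835,027.49 − 810,635.00| = NZD 24,392.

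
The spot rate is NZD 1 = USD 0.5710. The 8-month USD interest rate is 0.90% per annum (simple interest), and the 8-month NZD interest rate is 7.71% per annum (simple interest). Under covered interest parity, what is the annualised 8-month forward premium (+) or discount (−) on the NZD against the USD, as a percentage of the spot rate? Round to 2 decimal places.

T = 8/12 years.
F = S · g_USD/g_NZD = 0.571 × 1.006000/1.051400 = 0.5463439.
Annualised premium = (F − S)/S × (1/T) = (0.5463439 − 0.571)/0.571 ÷ (8/12) = -6.48%.

-6.48%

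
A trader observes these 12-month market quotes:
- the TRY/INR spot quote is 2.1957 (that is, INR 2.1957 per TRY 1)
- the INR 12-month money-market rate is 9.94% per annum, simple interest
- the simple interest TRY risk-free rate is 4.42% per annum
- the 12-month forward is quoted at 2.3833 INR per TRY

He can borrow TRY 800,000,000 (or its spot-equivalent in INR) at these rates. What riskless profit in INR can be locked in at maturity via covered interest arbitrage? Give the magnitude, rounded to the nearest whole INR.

INR 59,751,424

T = 1 year.
Keep in TRY, deliver into the forward: 800,000,000·1.044200·2.3833 = INR 1,990,913,488.00.
Swap to INR now, deposit: 800,000,000·2.1957·1.099400 = INR 1,931,162,064.00.
The quoted forward overvalues TRY, so borrow INR, buy TRY at spot, deposit the TRY at 4.42%, and sell the proceeds forward at 2.3833.
Arbitrage profit = |1,990,913,488.00 − 1,931,162,064.00| = INR 59,751,424.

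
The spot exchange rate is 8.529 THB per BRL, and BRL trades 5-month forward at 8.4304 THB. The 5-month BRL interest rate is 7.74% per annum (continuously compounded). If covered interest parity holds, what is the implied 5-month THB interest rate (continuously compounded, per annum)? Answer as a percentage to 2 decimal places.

T = 5/12 years.
F/S = 8.4304/8.529 = 0.9884394 = (growth of THB) / (growth of BRL).
BRL growth factor: e^(0.0774×5/12) = 1.0327757.
So the THB growth factor = 1.0208362.
r = ln(1.0208362)/(5/12) = 0.049493 → 4.95%.

4.95%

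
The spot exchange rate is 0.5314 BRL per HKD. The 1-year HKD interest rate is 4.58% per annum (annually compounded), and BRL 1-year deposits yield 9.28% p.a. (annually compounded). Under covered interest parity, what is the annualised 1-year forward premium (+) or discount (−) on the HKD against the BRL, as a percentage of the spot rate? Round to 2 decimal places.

+4.49%

T = 1 year.
CIP forward (BRL per HKD) = 0.5314 × 1.092800/1.045800 = 0.5552820.
Annualised premium = (F − S)/S × (1/T) = (0.5552820 − 0.5314)/0.5314 ÷ 1 = 4.49%.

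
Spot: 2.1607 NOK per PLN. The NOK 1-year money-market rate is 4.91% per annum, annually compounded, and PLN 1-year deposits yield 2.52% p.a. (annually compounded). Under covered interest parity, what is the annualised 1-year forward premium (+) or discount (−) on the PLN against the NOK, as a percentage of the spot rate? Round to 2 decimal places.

+2.33%

T = 1 year.
F = S · g_NOK/g_PLN = 2.1607 × 1.049100/1.025200 = 2.2110714.
(F − S)/S ÷ T = (2.2110714 − 2.1607)/2.1607/1 = 0.023313 → 2.33%.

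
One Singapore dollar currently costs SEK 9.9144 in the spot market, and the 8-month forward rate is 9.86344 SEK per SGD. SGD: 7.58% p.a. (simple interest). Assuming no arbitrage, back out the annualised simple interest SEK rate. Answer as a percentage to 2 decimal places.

T = 8/12 years.
By CIP, F/S equals the SEK-to-SGD growth ratio: 9.86344/9.9144 = 0.9948600.
SGD growth factor: 1 + 0.0758×8/12 = 1.0505333.
That pins the SEK growth at 1.0451336.
r = (1.0451336 − 1)/(8/12) = 0.067700 → 6.77%.

6.77%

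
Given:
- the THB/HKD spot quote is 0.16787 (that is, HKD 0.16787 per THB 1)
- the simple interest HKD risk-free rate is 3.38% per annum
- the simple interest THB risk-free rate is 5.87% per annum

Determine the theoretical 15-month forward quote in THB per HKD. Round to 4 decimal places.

6.1349

T = 15/12 years.
HKD accumulates by 1 + 0.0338×15/12 = 1.042250.
THB accumulates by 1 + 0.0587×15/12 = 1.073375.
So F = 0.16787 × 1.042250 / 1.073375 = 0.1630022 (HKD/THB).
Invert for THB per HKD: 1 / 0.1630022 = 6.1349.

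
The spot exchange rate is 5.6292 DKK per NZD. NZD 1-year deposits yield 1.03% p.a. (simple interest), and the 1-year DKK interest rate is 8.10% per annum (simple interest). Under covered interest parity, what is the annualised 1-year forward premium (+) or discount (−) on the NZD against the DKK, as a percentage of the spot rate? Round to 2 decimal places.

T = 1 year.
F = S · g_DKK/g_NZD = 5.6292 × 1.081000/1.010300 = 6.0231270.
(F − S)/S ÷ T = (6.0231270 − 5.6292)/5.6292/1 = 0.069979 → 7.00%.

+7.00%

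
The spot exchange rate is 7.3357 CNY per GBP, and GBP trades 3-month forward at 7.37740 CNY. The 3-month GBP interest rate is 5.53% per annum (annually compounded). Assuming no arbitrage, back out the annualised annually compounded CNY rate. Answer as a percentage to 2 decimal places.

T = 3/12 years.
CIP gives F = S · g_CNY/g_GBP, so g_CNY/g_GBP = 7.3774/7.3357 = 1.0056845.
The GBP side grows by (1 + 0.0553)^(3/12) = 1.0135472.
So the CNY growth factor = 1.0193087.
Annualise: 1.0193087^(12/3) − 1 = 0.079501 = 7.95%.

7.95%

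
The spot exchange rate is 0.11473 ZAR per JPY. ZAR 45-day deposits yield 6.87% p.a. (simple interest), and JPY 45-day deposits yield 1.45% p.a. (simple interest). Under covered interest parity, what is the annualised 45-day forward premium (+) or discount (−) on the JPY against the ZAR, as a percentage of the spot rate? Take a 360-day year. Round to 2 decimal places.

+5.41%

T = 45/360 years.
F = S · g_ZAR/g_JPY = 0.11473 × 1.0085875/1.0018125 = 0.11550589.
Annualised premium = (F − S)/S × (1/T) = (0.11550589 − 0.11473)/0.11473 ÷ (45/360) = 5.41%.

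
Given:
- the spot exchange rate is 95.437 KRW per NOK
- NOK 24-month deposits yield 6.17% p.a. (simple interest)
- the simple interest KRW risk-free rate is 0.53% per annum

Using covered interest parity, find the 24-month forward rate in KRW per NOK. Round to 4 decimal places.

85.8542

T = 2 years.
Growth of 1 KRW over T: 1 + 0.0053×2 = 1.010600.
NOK growth factor: 1 + 0.0617×2 = 1.123400.
CIP: F = S · (grow KRW)/(grow NOK) = 95.437 × 1.010600/1.123400 = 85.854221 KRW per NOK.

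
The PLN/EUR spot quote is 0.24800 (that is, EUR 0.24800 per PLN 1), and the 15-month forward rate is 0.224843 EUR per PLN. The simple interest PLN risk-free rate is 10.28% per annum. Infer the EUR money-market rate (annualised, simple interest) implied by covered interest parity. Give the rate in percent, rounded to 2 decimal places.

T = 15/12 years.
By CIP, F/S equals the EUR-to-PLN growth ratio: 0.224843/0.248 = 0.9066250.
PLN growth factor: 1 + 0.1028×15/12 = 1.128500.
So the EUR growth factor = 1.0231263.
r = (1.0231263 − 1)/(15/12) = 0.018501 → 1.85%.

1.85%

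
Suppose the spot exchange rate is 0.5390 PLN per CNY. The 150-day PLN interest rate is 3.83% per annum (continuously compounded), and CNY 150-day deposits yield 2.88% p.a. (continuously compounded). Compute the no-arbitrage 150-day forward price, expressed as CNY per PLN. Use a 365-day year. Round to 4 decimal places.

1.8481

T = 150/365 years.
Growth of 1 PLN over T: e^(0.0383×150/365) = 1.0158642.
CNY growth factor: e^(0.0288×150/365) = 1.0119059.
Forward (PLN per CNY) = 0.539 × 1.0158642 / 1.0119059 = 0.5411084.
Invert for CNY per PLN: 1 / 0.5411084 = 1.8481.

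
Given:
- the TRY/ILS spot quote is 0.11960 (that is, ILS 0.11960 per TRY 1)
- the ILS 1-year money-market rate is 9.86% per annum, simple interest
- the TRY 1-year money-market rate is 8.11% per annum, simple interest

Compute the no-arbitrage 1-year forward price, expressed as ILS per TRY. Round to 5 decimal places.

0.12154

T = 1 year.
ILS accumulates by 1 + 0.0986×1 = 1.098600.
TRY growth factor: 1 + 0.0811×1 = 1.081100.
CIP: F = S · (grow ILS)/(grow TRY) = 0.1196 × 1.098600/1.081100 = 0.1215360 ILS per TRY.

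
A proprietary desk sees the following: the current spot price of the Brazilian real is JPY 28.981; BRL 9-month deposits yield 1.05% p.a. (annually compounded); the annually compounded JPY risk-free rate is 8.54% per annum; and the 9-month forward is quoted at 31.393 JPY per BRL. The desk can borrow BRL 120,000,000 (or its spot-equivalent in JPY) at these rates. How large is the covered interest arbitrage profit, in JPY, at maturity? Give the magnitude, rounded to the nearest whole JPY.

T = 9/12 years.
Invest the BRL and cover forward: 120,000,000 × 1.007864709017 × 31.393 = JPY 3,796,787,617.22.
Convert at spot and invest in JPY: 120,000,000 × 28.981 × 1.063389488234 = JPY 3,698,170,891.02.
The quoted forward overvalues BRL, so borrow JPY, buy BRL at spot, deposit the BRL at 1.05%, and sell the proceeds forward at 31.393.
Arbitrage profit = |3,796,787,617.22 − 3,698,170,891.02| = JPY 98,616,726.

JPY 98,616,726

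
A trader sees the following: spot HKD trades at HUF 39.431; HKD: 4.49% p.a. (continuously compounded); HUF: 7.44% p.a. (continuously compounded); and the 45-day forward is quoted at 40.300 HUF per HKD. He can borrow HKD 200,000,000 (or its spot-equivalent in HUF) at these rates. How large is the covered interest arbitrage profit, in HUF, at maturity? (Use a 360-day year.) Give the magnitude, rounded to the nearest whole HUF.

HUF 145,480,175

T = 45/360 years.
Keep in HKD, deliver into the forward: 200,000,000·1.005628279585·40.300 = HUF 8,105,363,933.46.
Swap to HUF now, deposit: 200,000,000·39.431·1.009343379372 = HUF 7,959,883,758.40.
The quoted forward overvalues HKD, so borrow HUF, buy HKD at spot, deposit the HKD at 4.49%, and sell the proceeds forward at 40.300.
Profit = 8,105,363,933.46 − 7,959,883,758.40 = HUF 145,480,175.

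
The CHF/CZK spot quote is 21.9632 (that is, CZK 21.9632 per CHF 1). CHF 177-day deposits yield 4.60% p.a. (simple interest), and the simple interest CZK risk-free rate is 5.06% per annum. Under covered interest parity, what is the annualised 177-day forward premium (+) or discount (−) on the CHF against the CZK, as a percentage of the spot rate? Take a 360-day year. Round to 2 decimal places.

+0.45%

T = 177/360 years.
F = S · g_CZK/g_CHF = 21.9632 × 1.0248783/1.0226167 = 22.0117734.
Annualised premium = (F − S)/S × (1/T) = (22.0117734 − 21.9632)/21.9632 ÷ (177/360) = 0.45%.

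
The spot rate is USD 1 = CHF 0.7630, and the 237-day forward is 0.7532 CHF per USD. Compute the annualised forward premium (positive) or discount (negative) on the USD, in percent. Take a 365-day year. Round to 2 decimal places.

-1.98%

T = 237/365 years.
USD trades forward at -1.28440% vs spot over the period.
Per annum: -0.0128440 / (237/365) = -0.019781 = -1.98%.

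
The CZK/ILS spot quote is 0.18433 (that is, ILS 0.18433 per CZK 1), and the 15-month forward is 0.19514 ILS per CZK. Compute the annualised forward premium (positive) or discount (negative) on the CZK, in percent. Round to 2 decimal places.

+4.69%

T = 15/12 years.
(F − S)/S = (0.19514 − 0.18433)/0.18433 = 0.0586448.
Per annum: 0.0586448 / (15/12) = 0.046916 = 4.69%.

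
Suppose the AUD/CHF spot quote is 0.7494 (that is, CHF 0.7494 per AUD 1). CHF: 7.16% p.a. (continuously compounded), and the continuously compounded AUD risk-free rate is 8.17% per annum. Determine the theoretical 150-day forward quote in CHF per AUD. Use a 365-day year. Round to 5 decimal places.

0.74630

T = 150/365 years.
Growth of 1 CHF over T: e^(0.0716×150/365) = 1.0298618.
AUD growth factor: e^(0.0817×150/365) = 1.0341454.
So F = 0.7494 × 1.0298618 / 1.0341454 = 0.7462959 (CHF/AUD).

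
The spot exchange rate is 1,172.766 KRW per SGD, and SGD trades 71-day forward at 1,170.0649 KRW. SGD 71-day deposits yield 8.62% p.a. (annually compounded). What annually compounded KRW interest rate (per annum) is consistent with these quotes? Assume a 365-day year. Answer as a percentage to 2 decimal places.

7.34%

T = 71/365 years.
F/S = 1170.0649/1172.766 = 0.9976968 = (growth of KRW) / (growth of SGD).
The SGD side grows by (1 + 0.0862)^(71/365) = 1.016214.
Hence g_KRW = 1.0138735.
r = 1.0138735^(365/71) − 1 = 0.073400 → 7.34%.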